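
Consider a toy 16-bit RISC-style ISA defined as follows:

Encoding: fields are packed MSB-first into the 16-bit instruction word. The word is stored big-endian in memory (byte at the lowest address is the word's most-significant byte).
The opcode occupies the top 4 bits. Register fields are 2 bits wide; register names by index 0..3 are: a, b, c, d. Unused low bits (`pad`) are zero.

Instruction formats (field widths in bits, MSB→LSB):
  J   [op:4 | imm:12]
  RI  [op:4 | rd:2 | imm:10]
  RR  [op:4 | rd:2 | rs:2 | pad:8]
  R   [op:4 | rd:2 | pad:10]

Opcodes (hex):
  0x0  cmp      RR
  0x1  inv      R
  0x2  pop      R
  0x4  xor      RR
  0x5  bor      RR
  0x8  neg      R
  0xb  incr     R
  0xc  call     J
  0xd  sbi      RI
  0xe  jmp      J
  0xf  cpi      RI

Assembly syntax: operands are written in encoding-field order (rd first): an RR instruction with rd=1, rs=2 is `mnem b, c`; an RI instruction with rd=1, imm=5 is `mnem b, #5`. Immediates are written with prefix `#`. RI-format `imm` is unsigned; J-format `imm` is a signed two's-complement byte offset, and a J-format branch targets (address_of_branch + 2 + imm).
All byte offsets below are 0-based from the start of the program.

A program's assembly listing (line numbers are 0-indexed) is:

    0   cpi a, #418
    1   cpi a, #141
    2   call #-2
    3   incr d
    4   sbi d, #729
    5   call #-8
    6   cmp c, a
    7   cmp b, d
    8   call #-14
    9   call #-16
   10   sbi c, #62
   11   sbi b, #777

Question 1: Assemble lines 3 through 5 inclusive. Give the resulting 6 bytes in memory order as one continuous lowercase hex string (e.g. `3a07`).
L3: incr op=0xb:4|rd=3:2|pad=0:10 ⇒ 0xbc00 ⇒ big bc 00
L4: sbi op=0xd:4|rd=3:2|imm=729:10 ⇒ 0xded9 ⇒ big de d9
L5: call op=0xc:4|imm=-8:12 ⇒ 0xcff8 ⇒ big cf f8

bc00ded9cff8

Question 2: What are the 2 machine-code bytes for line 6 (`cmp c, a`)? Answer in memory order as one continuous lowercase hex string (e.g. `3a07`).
0800

6. cmp fields op=0x0:4|rd=2:2|rs=0:2|pad=0:8 → word 0800h → 08 00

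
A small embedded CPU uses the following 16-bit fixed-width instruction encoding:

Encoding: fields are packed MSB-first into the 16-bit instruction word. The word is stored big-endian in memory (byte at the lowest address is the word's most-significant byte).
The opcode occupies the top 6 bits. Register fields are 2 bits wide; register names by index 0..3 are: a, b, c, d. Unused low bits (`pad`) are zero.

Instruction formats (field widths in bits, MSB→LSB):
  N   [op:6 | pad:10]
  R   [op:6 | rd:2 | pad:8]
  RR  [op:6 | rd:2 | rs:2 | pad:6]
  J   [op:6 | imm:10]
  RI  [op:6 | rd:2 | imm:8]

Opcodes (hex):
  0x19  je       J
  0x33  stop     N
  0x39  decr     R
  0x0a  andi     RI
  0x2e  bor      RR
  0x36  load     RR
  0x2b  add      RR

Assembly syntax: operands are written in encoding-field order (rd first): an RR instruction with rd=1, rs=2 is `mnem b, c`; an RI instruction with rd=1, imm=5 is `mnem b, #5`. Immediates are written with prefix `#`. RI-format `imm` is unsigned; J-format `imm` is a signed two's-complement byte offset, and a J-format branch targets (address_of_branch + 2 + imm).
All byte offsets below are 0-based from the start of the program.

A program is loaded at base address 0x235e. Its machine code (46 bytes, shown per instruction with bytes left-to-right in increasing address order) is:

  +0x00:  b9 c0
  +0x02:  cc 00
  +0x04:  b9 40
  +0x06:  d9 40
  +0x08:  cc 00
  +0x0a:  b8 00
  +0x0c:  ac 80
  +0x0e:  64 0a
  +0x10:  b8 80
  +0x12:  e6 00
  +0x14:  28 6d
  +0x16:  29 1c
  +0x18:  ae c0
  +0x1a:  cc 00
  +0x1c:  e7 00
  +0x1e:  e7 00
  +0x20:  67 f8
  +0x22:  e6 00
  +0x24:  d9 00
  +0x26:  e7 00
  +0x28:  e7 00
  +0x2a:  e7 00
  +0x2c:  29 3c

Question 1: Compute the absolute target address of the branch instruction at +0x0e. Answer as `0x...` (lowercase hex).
[0e] 64 0a → 0x640a
  op=0x640a>>10=0x19 ⇒ je (J)
  imm: (w>>0)&0x3ff=0xa → #10
  target = base 0x235e + off 0x0e + 2 + imm 10 = 0x2378

0x2378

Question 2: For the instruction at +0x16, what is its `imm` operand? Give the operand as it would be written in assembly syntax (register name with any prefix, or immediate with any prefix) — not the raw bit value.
+0x16: 29 1c ⇒ word 0x291c (big)
  opcode bits[15:10]=0xa: andi/RI
  rd@[9:8]=0x1 ⇒ b
  imm@[7:0]=0x1c ⇒ #28

#28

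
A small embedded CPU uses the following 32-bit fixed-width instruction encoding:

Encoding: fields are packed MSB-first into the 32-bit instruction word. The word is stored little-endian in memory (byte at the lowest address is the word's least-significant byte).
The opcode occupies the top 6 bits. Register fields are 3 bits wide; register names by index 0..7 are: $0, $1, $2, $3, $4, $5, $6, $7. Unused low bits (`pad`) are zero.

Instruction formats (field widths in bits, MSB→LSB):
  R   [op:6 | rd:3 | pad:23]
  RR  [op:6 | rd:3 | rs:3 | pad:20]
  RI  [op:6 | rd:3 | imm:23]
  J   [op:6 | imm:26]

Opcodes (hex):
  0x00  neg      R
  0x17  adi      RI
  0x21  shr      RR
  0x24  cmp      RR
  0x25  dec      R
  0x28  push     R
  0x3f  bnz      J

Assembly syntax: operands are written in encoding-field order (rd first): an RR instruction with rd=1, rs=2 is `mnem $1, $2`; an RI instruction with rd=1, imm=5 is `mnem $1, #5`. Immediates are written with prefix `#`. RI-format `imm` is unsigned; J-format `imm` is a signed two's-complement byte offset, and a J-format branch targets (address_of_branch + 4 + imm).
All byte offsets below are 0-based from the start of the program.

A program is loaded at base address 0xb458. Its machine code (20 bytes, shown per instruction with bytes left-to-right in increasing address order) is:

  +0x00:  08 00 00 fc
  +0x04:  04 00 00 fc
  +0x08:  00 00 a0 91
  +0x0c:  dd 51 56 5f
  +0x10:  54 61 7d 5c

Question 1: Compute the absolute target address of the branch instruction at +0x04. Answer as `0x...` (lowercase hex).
0xb464

@+04  little-endian(04 00 00 fc) = 0xfc000004
  op=0xfc000004>>26=0x3f ⇒ bnz (J)
  [25:0] imm=4 = #4
  target = base 0xb458 + off 0x04 + 4 + imm 4 = 0xb464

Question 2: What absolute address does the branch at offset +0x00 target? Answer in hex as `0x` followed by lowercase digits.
@+00  little-endian(08 00 00 fc) = 0xfc000008
  opcode bits[31:26]=0x3f: bnz/J
  imm@[25:0]=0x8 ⇒ #8
  target = base 0xb458 + off 0x00 + 4 + imm 8 = 0xb464

0xb464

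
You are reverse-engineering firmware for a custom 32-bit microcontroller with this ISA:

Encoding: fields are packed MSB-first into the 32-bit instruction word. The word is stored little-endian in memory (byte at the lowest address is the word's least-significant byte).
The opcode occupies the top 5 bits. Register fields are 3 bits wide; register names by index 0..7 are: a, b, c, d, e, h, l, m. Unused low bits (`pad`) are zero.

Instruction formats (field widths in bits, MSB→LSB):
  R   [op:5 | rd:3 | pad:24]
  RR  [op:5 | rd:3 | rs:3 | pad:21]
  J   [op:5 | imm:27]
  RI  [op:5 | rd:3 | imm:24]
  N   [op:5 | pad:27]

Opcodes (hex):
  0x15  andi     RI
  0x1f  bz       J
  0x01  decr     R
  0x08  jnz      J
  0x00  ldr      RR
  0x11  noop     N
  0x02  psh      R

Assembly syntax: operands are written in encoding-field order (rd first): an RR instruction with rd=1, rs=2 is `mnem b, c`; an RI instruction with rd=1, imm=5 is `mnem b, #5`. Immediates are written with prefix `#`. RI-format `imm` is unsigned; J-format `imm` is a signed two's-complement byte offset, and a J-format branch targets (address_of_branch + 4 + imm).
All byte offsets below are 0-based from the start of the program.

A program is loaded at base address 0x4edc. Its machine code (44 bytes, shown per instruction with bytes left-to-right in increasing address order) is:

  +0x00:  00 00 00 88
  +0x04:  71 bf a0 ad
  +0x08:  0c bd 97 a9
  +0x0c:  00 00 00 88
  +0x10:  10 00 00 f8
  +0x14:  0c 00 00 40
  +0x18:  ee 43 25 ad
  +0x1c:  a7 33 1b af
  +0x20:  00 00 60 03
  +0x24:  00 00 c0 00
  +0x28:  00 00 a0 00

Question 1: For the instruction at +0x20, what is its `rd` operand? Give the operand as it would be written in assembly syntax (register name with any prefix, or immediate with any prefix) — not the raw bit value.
off 0x20: read 00 00 60 03 as little → 0x03600000
  opcode bits[31:27]=0x0: ldr/RR
  rd@[26:24]=0x3 ⇒ d
  rs@[23:21]=0x3 ⇒ d

d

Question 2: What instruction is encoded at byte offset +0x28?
[28] 00 00 a0 00 → 0x00a00000
  op=0x00a00000>>27=0x0 ⇒ ldr (RR)
  [26:24] rd=0 = a
  [23:21] rs=5 = h

ldr a, h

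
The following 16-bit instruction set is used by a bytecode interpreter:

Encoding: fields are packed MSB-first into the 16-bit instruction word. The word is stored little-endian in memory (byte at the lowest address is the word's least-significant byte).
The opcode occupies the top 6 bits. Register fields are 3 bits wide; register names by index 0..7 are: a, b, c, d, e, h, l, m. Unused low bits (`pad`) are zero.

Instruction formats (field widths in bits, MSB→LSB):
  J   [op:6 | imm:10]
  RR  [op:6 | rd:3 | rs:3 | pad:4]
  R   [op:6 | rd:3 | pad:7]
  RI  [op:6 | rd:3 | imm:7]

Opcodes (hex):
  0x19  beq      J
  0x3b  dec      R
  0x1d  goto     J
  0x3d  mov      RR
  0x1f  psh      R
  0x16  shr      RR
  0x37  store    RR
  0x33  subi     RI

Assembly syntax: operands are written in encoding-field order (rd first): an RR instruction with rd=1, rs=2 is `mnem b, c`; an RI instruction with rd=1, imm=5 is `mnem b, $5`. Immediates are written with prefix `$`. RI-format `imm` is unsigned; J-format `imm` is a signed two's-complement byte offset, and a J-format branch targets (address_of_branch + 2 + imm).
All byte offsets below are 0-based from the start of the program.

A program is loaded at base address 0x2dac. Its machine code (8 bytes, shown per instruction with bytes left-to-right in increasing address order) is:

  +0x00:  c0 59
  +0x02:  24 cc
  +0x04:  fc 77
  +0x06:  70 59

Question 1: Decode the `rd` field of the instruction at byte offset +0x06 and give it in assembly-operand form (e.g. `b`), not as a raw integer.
c

+0x06: 70 59 ⇒ word 0x5970 (little)
  op=0x5970>>10=0x16 ⇒ shr (RR)
  [9:7] rd=2 = c
  [6:4] rs=7 = m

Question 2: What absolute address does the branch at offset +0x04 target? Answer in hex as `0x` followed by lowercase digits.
off 0x04: read fc 77 as little → 0x77fc
  op=0x77fc>>10=0x1d ⇒ goto (J)
  [9:0] imm=1020 (s10→-4) = $-4
  target = base 0x2dac + off 0x04 + 2 + imm -4 = 0x2dae

0x2dae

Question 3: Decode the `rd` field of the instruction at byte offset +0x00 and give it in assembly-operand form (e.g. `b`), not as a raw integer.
d

+0x00: c0 59 ⇒ word 0x59c0 (little)
  opcode bits[15:10]=0x16: shr/RR
  [9:7] rd=3 = d
  [6:4] rs=4 = e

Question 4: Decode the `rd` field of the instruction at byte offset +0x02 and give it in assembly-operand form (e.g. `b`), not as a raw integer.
a

[02] 24 cc → 0xcc24
  opcode bits[15:10]=0x33: subi/RI
  rd: (w>>7)&0x7=0x0 → a
  imm: (w>>0)&0x7f=0x24 → $36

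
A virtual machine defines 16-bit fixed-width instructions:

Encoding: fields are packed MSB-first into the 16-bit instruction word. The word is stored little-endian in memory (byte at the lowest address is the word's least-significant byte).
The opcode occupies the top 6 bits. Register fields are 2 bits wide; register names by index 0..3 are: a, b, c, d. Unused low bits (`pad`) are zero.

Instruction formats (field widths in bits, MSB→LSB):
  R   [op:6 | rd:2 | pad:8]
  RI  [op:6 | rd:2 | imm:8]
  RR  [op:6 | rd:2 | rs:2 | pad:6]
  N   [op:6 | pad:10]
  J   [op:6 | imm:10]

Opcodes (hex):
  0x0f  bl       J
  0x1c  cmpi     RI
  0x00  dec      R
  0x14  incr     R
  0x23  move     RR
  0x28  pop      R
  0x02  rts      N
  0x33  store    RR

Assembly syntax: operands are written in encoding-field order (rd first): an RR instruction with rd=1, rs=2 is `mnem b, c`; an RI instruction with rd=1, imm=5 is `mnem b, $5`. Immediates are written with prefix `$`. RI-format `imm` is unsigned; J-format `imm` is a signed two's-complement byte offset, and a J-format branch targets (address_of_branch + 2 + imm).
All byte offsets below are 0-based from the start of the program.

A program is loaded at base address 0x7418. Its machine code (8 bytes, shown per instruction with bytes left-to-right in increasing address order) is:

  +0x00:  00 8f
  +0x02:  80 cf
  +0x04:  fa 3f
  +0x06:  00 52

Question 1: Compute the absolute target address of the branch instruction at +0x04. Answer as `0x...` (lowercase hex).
0x7418

+0x04: fa 3f ⇒ word 0x3ffa (little)
  op=0x3ffa>>10=0xf ⇒ bl (J)
  imm@[9:0]=0x3fa (s10→-6) ⇒ $-6
  target = base 0x7418 + off 0x04 + 2 + imm -6 = 0x7418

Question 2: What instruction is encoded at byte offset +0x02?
+0x02: 80 cf ⇒ word 0xcf80 (little)
  op=0xcf80>>10=0x33 ⇒ store (RR)
  rd@[9:8]=0x3 ⇒ d
  rs@[7:6]=0x2 ⇒ c

store d, c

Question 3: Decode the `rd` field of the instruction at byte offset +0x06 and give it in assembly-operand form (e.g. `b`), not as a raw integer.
c

+0x06: 00 52 ⇒ word 0x5200 (little)
  top 6b → 0x14 → incr [R]
  [9:8] rd=2 = c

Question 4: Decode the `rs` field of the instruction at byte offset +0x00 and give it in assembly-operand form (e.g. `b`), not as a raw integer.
a

@+00  little-endian(00 8f) = 0x8f00
  top 6b → 0x23 → move [RR]
  rd@[9:8]=0x3 ⇒ d
  rs@[7:6]=0x0 ⇒ a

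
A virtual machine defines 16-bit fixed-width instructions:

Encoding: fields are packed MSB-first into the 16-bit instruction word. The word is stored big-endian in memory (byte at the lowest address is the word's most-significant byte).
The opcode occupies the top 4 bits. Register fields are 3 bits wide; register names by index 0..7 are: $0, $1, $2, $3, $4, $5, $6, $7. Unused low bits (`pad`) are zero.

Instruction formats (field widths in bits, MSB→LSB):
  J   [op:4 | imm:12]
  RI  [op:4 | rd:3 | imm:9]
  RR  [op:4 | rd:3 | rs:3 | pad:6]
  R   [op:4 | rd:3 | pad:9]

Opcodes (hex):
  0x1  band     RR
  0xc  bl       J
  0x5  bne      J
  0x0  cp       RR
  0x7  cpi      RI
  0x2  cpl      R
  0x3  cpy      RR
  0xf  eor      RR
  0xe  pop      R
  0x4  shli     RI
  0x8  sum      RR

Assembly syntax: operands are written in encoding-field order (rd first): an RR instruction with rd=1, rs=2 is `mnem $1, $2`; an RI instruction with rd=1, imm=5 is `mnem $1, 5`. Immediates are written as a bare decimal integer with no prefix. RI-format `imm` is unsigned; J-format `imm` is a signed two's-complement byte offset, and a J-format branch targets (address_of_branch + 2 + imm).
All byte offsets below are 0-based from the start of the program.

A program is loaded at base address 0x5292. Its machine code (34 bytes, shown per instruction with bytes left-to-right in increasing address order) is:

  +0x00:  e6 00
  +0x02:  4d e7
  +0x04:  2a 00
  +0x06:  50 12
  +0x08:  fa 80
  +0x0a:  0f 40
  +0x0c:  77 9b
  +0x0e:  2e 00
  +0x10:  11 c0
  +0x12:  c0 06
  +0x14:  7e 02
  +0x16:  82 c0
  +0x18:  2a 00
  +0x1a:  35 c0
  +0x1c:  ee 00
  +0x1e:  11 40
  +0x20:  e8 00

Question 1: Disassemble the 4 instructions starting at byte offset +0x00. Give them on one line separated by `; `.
pop $3; shli $6, 487; cpl $5; bne 18

@+00  big-endian(e6 00) = 0xe600
  opcode bits[15:12]=0xe: pop/R
  rd: (w>>9)&0x7=0x3 → $3
@+02  big-endian(4d e7) = 0x4de7
  opcode bits[15:12]=0x4: shli/RI
  rd: (w>>9)&0x7=0x6 → $6
  imm: (w>>0)&0x1ff=0x1e7 → 487
@+04  big-endian(2a 00) = 0x2a00
  opcode bits[15:12]=0x2: cpl/R
  rd: (w>>9)&0x7=0x5 → $5
@+06  big-endian(50 12) = 0x5012
  opcode bits[15:12]=0x5: bne/J
  imm: (w>>0)&0xfff=0x12 → 18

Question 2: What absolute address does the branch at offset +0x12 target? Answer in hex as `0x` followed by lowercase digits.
@+12  big-endian(c0 06) = 0xc006
  op=0xc006>>12=0xc ⇒ bl (J)
  imm: (w>>0)&0xfff=0x6 → 6
  target = base 0x5292 + off 0x12 + 2 + imm 6 = 0x52ac

0x52ac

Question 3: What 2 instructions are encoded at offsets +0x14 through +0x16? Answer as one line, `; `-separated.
+0x14: 7e 02 ⇒ word 0x7e02 (big)
  op=0x7e02>>12=0x7 ⇒ cpi (RI)
  [11:9] rd=7 = $7
  [8:0] imm=2 = 2
+0x16: 82 c0 ⇒ word 0x82c0 (big)
  op=0x82c0>>12=0x8 ⇒ sum (RR)
  [11:9] rd=1 = $1
  [8:6] rs=3 = $3

cpi $7, 2; sum $1, $3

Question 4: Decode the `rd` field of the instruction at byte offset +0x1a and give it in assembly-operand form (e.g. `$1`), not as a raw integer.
$2

@+1a  big-endian(35 c0) = 0x35c0
  opcode bits[15:12]=0x3: cpy/RR
  [11:9] rd=2 = $2
  [8:6] rs=7 = $7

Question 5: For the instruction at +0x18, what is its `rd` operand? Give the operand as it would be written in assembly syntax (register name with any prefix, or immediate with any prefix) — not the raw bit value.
off 0x18: read 2a 00 as big → 0x2a00
  top 4b → 0x2 → cpl [R]
  [11:9] rd=5 = $5

$5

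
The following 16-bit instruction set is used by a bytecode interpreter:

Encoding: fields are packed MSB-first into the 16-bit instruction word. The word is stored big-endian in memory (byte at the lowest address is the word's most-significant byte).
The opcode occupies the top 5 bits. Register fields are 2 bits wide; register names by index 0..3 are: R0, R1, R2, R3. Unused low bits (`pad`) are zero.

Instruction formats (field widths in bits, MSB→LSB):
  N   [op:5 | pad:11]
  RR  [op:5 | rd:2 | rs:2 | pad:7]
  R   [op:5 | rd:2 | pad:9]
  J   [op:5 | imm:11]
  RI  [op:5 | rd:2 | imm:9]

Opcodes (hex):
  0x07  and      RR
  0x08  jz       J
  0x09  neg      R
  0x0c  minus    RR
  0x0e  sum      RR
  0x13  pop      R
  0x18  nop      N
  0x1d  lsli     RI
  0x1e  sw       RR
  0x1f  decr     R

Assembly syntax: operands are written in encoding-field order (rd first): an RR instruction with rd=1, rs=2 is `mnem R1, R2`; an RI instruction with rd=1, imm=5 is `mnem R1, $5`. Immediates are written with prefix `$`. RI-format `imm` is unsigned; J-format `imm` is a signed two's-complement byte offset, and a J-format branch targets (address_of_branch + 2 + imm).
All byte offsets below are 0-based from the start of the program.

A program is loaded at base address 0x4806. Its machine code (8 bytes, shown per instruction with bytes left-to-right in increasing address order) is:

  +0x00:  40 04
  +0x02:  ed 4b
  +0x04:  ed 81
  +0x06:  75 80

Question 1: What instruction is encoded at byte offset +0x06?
sum R2, R3

[06] 75 80 → 0x7580
  opcode bits[15:11]=0xe: sum/RR
  [10:9] rd=2 = R2
  [8:7] rs=3 = R3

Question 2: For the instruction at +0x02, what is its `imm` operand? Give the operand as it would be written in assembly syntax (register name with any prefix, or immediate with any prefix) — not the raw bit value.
@+02  big-endian(ed 4b) = 0xed4b
  top 5b → 0x1d → lsli [RI]
  rd: (w>>9)&0x3=0x2 → R2
  imm: (w>>0)&0x1ff=0x14b → $331

$331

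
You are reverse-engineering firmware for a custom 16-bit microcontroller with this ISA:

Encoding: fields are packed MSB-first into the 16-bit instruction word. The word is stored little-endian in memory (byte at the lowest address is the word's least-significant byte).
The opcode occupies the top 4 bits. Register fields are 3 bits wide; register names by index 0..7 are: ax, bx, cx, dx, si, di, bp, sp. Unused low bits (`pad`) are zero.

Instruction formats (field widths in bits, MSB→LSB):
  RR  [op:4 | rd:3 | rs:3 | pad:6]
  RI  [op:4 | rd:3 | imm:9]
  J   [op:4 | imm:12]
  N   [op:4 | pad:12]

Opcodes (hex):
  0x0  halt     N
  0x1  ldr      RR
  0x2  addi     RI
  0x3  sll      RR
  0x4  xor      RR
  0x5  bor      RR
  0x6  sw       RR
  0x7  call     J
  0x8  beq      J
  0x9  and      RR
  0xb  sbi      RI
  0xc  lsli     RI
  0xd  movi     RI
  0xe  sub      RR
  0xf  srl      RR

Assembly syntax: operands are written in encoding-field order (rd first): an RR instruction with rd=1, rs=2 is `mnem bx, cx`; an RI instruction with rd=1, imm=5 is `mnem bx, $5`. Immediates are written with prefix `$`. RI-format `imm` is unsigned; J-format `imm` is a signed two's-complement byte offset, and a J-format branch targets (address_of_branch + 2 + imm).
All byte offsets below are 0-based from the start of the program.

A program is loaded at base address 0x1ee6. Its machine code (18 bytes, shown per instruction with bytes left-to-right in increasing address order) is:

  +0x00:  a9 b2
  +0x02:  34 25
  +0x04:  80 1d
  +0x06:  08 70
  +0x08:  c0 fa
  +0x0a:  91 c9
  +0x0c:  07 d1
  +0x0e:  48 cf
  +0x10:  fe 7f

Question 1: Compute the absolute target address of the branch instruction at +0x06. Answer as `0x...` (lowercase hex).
0x1ef6

+0x06: 08 70 ⇒ word 0x7008 (little)
  op=0x7008>>12=0x7 ⇒ call (J)
  [11:0] imm=8 = $8
  target = base 0x1ee6 + off 0x06 + 2 + imm 8 = 0x1ef6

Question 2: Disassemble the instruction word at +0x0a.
lsli si, $401

@+0a  little-endian(91 c9) = 0xc991
  opcode bits[15:12]=0xc: lsli/RI
  rd@[11:9]=0x4 ⇒ si
  imm@[8:0]=0x191 ⇒ $401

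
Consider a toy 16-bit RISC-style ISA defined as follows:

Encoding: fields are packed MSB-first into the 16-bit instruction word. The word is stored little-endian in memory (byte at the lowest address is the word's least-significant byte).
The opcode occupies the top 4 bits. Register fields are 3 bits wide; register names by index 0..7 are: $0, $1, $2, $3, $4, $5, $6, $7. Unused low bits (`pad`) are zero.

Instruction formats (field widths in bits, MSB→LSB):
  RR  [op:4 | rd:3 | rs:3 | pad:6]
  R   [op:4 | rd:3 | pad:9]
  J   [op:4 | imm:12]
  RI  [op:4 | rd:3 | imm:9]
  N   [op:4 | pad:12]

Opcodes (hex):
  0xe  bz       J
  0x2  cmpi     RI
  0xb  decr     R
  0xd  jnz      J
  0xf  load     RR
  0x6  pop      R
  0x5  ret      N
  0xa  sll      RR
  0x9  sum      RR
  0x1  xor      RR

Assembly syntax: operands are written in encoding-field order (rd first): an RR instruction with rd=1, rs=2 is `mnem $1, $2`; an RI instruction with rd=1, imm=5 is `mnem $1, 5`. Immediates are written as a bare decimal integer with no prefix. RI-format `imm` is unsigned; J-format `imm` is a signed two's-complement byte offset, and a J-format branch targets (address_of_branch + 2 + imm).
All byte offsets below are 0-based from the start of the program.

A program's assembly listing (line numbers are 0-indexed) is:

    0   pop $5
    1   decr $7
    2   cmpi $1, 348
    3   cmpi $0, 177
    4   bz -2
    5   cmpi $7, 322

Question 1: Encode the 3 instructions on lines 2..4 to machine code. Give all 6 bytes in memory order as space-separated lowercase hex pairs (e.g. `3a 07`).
L2: cmpi op=0x2:4|rd=1:3|imm=348:9 ⇒ 0x235c ⇒ little 5c 23
L3: cmpi op=0x2:4|rd=0:3|imm=177:9 ⇒ 0x20b1 ⇒ little b1 20
L4: bz op=0xe:4|imm=-2:12 ⇒ 0xeffe ⇒ little fe ef

5c 23 b1 20 fe ef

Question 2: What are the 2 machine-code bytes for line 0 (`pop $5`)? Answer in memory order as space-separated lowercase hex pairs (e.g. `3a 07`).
00 6a

L0: pop op=0x6:4|rd=5:3|pad=0:9 ⇒ 0x6a00 ⇒ little 00 6a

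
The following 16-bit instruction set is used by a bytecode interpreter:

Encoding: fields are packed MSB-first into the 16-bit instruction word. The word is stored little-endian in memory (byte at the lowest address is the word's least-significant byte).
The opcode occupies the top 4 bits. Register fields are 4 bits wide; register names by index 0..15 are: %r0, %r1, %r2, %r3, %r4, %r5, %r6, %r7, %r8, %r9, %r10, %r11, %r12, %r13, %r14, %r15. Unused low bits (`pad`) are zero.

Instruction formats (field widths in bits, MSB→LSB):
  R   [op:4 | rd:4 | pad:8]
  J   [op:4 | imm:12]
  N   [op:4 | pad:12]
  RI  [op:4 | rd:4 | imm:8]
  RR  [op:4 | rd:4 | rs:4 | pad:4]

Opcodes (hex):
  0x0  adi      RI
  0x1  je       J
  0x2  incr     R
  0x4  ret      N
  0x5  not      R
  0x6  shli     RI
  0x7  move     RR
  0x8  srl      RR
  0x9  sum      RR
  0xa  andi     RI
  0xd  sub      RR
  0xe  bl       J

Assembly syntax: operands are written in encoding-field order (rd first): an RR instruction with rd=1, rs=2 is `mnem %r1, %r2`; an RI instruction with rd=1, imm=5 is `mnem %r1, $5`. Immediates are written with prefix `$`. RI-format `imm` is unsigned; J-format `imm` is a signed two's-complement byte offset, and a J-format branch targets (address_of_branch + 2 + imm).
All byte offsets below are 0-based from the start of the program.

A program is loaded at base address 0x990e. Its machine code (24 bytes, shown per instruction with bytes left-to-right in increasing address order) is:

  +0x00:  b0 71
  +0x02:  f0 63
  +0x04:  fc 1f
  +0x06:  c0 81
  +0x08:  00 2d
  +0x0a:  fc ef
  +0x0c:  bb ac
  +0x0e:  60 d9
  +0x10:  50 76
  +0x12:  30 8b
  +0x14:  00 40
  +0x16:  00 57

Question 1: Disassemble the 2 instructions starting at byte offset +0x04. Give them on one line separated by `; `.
je $-4; srl %r1, %r12

[04] fc 1f → 0x1ffc
  op=0x1ffc>>12=0x1 ⇒ je (J)
  imm@[11:0]=0xffc (s12→-4) ⇒ $-4
[06] c0 81 → 0x81c0
  op=0x81c0>>12=0x8 ⇒ srl (RR)
  rd@[11:8]=0x1 ⇒ %r1
  rs@[7:4]=0xc ⇒ %r12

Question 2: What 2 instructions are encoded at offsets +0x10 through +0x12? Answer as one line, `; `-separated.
@+10  little-endian(50 76) = 0x7650
  op=0x7650>>12=0x7 ⇒ move (RR)
  [11:8] rd=6 = %r6
  [7:4] rs=5 = %r5
@+12  little-endian(30 8b) = 0x8b30
  op=0x8b30>>12=0x8 ⇒ srl (RR)
  [11:8] rd=11 = %r11
  [7:4] rs=3 = %r3

move %r6, %r5; srl %r11, %r3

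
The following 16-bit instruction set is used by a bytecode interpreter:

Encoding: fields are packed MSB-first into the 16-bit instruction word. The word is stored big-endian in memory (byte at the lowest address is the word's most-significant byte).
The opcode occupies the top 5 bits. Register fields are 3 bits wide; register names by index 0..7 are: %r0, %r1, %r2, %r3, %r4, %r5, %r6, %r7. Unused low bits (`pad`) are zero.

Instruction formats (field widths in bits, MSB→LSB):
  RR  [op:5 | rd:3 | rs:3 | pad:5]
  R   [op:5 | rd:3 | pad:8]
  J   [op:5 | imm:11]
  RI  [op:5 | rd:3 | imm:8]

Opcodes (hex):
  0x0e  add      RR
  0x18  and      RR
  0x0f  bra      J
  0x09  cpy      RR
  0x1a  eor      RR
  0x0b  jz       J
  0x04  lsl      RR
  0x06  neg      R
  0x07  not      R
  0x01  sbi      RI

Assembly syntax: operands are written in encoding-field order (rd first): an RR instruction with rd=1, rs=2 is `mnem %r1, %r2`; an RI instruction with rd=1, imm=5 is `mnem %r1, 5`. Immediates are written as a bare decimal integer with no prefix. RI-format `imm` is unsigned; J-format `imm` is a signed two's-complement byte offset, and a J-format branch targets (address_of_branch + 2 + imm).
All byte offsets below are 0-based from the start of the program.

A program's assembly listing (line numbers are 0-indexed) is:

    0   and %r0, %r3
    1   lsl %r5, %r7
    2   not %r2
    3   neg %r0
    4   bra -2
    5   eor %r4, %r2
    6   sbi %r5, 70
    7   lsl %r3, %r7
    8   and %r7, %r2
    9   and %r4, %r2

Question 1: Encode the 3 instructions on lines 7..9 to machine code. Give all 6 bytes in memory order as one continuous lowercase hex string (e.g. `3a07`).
23e0c740c440

line 7 (lsl): pack op=0x4:5|rd=3:3|rs=7:3|pad=0:5 = 0x23e0; big→ 23 e0
line 8 (and): pack op=0x18:5|rd=7:3|rs=2:3|pad=0:5 = 0xc740; big→ c7 40
line 9 (and): pack op=0x18:5|rd=4:3|rs=2:3|pad=0:5 = 0xc440; big→ c4 40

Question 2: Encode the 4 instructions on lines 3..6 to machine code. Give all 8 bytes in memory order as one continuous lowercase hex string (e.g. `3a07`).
L3: neg op=0x6:5|rd=0:3|pad=0:8 ⇒ 0x3000 ⇒ big 30 00
L4: bra op=0xf:5|imm=-2:11 ⇒ 0x7ffe ⇒ big 7f fe
L5: eor op=0x1a:5|rd=4:3|rs=2:3|pad=0:5 ⇒ 0xd440 ⇒ big d4 40
L6: sbi op=0x1:5|rd=5:3|imm=70:8 ⇒ 0x0d46 ⇒ big 0d 46

30007ffed4400d46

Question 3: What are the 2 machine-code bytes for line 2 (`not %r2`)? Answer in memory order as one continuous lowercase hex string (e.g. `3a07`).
line 2 (not): pack op=0x7:5|rd=2:3|pad=0:8 = 0x3a00; big→ 3a 00

3a00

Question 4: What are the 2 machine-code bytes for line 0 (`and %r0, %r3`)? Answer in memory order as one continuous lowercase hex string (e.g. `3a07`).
c060

L0: and op=0x18:5|rd=0:3|rs=3:3|pad=0:5 ⇒ 0xc060 ⇒ big c0 60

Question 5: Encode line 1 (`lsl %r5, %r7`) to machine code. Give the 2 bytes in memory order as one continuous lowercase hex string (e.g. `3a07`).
line 1 (lsl): pack op=0x4:5|rd=5:3|rs=7:3|pad=0:5 = 0x25e0; big→ 25 e0

25e0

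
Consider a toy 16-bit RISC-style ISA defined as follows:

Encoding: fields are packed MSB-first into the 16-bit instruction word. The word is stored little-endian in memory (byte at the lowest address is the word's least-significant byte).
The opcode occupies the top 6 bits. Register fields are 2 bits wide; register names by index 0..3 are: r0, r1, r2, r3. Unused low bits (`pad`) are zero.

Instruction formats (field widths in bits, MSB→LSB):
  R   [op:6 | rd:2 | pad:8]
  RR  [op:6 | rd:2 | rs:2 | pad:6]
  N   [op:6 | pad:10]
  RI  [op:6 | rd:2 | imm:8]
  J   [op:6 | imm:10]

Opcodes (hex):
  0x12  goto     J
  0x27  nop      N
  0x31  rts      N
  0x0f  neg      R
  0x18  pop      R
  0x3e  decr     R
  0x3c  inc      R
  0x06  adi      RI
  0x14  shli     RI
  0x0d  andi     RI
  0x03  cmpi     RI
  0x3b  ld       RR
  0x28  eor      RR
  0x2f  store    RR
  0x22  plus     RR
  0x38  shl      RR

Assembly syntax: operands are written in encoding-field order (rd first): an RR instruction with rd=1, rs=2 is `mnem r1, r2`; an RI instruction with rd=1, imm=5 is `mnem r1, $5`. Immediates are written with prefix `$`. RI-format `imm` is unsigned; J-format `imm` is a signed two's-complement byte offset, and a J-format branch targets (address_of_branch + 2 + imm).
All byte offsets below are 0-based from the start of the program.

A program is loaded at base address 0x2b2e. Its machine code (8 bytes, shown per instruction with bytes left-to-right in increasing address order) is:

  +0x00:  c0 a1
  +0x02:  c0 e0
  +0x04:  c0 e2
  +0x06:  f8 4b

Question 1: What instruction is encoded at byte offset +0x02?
shl r0, r3

@+02  little-endian(c0 e0) = 0xe0c0
  op=0xe0c0>>10=0x38 ⇒ shl (RR)
  rd@[9:8]=0x0 ⇒ r0
  rs@[7:6]=0x3 ⇒ r3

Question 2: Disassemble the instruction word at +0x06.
off 0x06: read f8 4b as little → 0x4bf8
  op=0x4bf8>>10=0x12 ⇒ goto (J)
  imm@[9:0]=0x3f8 (s10→-8) ⇒ $-8

goto $-8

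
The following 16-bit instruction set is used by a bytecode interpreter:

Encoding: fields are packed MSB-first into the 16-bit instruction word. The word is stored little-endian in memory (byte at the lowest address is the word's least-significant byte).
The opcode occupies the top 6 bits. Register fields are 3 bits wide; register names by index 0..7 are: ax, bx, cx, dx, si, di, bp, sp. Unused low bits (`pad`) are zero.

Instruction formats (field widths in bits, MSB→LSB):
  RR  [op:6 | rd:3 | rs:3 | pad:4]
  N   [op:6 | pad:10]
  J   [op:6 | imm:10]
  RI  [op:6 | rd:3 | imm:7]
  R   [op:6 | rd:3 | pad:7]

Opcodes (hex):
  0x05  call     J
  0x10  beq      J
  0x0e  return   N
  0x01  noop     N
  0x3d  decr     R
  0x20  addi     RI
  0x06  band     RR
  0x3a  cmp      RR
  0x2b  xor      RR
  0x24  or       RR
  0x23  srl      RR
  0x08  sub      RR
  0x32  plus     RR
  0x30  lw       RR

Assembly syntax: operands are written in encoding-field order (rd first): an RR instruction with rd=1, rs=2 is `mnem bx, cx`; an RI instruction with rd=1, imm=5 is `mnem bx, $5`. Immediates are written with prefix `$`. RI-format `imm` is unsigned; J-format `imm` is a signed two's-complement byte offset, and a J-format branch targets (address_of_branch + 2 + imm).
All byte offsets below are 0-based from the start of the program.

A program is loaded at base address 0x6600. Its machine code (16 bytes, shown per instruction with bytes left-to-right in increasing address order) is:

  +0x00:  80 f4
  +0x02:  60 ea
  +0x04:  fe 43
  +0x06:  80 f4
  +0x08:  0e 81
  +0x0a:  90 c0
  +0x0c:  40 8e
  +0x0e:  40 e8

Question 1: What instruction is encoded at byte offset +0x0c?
srl si, si

+0x0c: 40 8e ⇒ word 0x8e40 (little)
  opcode bits[15:10]=0x23: srl/RR
  rd@[9:7]=0x4 ⇒ si
  rs@[6:4]=0x4 ⇒ si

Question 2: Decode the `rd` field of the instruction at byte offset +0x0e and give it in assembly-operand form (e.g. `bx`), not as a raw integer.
ax

off 0x0e: read 40 e8 as little → 0xe840
  op=0xe840>>10=0x3a ⇒ cmp (RR)
  [9:7] rd=0 = ax
  [6:4] rs=4 = si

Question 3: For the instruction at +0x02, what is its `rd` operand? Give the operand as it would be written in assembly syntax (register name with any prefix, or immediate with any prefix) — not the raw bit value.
si

@+02  little-endian(60 ea) = 0xea60
  opcode bits[15:10]=0x3a: cmp/RR
  [9:7] rd=4 = si
  [6:4] rs=6 = bp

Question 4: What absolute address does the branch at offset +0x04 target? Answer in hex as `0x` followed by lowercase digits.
0x6604

off 0x04: read fe 43 as little → 0x43fe
  opcode bits[15:10]=0x10: beq/J
  imm@[9:0]=0x3fe (s10→-2) ⇒ $-2
  target = base 0x6600 + off 0x04 + 2 + imm -2 = 0x6604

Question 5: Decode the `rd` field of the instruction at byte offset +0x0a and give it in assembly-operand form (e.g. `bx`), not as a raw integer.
@+0a  little-endian(90 c0) = 0xc090
  opcode bits[15:10]=0x30: lw/RR
  [9:7] rd=1 = bx
  [6:4] rs=1 = bx

bx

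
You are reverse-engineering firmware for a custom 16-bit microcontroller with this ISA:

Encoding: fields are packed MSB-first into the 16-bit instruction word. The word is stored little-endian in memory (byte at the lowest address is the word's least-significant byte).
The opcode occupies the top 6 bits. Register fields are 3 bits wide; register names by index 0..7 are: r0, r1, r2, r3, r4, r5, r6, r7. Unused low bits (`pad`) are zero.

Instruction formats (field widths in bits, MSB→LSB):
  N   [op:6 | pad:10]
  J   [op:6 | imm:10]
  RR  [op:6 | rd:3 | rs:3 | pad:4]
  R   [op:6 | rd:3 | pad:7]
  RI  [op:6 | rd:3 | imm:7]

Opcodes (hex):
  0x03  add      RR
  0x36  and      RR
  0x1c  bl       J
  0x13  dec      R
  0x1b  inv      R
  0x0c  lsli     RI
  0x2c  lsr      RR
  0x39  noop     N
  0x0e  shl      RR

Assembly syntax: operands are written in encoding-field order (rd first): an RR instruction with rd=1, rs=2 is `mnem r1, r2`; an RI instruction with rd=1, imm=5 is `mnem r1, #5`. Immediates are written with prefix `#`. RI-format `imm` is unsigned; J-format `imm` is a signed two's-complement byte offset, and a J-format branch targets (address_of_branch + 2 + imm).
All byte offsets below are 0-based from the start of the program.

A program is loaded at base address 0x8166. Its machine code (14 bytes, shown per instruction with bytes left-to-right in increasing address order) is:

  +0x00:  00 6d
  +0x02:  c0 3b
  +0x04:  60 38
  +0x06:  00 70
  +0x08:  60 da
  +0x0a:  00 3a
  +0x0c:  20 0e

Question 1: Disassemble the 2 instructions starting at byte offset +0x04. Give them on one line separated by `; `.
off 0x04: read 60 38 as little → 0x3860
  top 6b → 0xe → shl [RR]
  rd: (w>>7)&0x7=0x0 → r0
  rs: (w>>4)&0x7=0x6 → r6
off 0x06: read 00 70 as little → 0x7000
  top 6b → 0x1c → bl [J]
  imm: (w>>0)&0x3ff=0x0 → #0

shl r0, r6; bl #0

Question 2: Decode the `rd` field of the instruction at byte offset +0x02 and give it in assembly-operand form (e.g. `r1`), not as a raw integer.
+0x02: c0 3b ⇒ word 0x3bc0 (little)
  op=0x3bc0>>10=0xe ⇒ shl (RR)
  rd: (w>>7)&0x7=0x7 → r7
  rs: (w>>4)&0x7=0x4 → r4

r7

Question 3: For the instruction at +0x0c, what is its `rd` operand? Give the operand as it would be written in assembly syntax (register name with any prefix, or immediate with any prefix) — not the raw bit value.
r4

[0c] 20 0e → 0x0e20
  op=0x0e20>>10=0x3 ⇒ add (RR)
  rd: (w>>7)&0x7=0x4 → r4
  rs: (w>>4)&0x7=0x2 → r2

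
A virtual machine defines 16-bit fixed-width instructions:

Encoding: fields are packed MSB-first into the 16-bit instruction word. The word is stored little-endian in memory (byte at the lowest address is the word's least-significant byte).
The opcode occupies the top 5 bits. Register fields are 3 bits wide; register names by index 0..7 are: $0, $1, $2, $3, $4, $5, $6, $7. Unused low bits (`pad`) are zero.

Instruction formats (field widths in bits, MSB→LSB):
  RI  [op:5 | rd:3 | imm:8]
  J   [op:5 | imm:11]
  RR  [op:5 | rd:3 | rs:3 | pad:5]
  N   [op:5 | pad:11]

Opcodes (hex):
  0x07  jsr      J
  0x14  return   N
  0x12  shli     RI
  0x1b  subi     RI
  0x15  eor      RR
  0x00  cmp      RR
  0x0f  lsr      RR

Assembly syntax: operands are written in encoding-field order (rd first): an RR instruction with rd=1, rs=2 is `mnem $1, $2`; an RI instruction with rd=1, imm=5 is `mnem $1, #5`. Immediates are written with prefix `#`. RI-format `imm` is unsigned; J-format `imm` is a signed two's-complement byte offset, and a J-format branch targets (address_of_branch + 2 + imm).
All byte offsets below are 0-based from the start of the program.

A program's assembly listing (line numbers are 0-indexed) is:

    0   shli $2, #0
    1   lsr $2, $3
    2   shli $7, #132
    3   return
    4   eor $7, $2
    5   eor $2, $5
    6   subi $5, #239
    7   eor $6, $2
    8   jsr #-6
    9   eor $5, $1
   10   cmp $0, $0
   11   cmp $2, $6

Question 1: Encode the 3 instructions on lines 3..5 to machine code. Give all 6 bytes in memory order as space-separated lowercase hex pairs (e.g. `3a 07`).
00 a0 40 af a0 aa

L3: return op=0x14:5|pad=0:11 ⇒ 0xa000 ⇒ little 00 a0
L4: eor op=0x15:5|rd=7:3|rs=2:3|pad=0:5 ⇒ 0xaf40 ⇒ little 40 af
L5: eor op=0x15:5|rd=2:3|rs=5:3|pad=0:5 ⇒ 0xaaa0 ⇒ little a0 aa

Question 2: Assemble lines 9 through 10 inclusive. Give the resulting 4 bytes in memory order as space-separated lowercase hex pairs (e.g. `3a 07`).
20 ad 00 00

line 9 (eor): pack op=0x15:5|rd=5:3|rs=1:3|pad=0:5 = 0xad20; little→ 20 ad
line 10 (cmp): pack op=0x0:5|rd=0:3|rs=0:3|pad=0:5 = 0x0000; little→ 00 00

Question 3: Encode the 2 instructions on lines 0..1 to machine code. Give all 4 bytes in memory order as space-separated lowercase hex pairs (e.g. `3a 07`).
L0: shli op=0x12:5|rd=2:3|imm=0:8 ⇒ 0x9200 ⇒ little 00 92
L1: lsr op=0xf:5|rd=2:3|rs=3:3|pad=0:5 ⇒ 0x7a60 ⇒ little 60 7a

00 92 60 7a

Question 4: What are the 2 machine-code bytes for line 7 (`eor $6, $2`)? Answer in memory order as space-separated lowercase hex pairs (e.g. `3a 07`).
line 7 (eor): pack op=0x15:5|rd=6:3|rs=2:3|pad=0:5 = 0xae40; little→ 40 ae

40 ae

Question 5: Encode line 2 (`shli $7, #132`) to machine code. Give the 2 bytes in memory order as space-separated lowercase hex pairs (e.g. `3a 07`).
84 97

L2: shli op=0x12:5|rd=7:3|imm=132:8 ⇒ 0x9784 ⇒ little 84 97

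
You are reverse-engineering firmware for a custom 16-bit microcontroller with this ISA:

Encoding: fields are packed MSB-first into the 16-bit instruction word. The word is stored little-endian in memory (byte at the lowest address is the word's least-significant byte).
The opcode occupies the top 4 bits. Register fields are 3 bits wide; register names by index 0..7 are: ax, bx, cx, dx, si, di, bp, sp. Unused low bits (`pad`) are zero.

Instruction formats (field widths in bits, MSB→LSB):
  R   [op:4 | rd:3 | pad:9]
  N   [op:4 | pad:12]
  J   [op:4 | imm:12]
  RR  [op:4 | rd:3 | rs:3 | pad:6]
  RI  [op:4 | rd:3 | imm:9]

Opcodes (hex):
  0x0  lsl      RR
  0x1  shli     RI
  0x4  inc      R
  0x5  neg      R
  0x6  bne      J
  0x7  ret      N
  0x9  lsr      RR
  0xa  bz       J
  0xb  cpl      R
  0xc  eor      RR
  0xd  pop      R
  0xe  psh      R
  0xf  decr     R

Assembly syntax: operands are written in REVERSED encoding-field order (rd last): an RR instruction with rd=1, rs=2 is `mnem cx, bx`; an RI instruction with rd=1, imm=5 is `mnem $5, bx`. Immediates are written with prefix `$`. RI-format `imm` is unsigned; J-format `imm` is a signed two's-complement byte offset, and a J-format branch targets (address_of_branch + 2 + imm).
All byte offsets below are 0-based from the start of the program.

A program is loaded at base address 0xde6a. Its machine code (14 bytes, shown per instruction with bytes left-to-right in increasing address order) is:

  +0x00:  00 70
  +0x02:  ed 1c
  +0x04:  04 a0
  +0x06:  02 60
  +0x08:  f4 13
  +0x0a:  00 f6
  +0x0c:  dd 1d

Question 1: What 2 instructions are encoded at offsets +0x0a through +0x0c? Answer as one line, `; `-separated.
@+0a  little-endian(00 f6) = 0xf600
  opcode bits[15:12]=0xf: decr/R
  [11:9] rd=3 = dx
@+0c  little-endian(dd 1d) = 0x1ddd
  opcode bits[15:12]=0x1: shli/RI
  [11:9] rd=6 = bp
  [8:0] imm=477 = $477

decr dx; shli $477, bp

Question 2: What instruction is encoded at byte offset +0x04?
@+04  little-endian(04 a0) = 0xa004
  op=0xa004>>12=0xa ⇒ bz (J)
  imm: (w>>0)&0xfff=0x4 → $4

bz $4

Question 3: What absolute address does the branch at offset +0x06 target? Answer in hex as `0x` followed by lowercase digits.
0xde74

+0x06: 02 60 ⇒ word 0x6002 (little)
  opcode bits[15:12]=0x6: bne/J
  [11:0] imm=2 = $2
  target = base 0xde6a + off 0x06 + 2 + imm 2 = 0xde74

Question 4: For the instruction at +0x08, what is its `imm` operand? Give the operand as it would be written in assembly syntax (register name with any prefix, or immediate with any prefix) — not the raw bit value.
$500

[08] f4 13 → 0x13f4
  opcode bits[15:12]=0x1: shli/RI
  rd: (w>>9)&0x7=0x1 → bx
  imm: (w>>0)&0x1ff=0x1f4 → $500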